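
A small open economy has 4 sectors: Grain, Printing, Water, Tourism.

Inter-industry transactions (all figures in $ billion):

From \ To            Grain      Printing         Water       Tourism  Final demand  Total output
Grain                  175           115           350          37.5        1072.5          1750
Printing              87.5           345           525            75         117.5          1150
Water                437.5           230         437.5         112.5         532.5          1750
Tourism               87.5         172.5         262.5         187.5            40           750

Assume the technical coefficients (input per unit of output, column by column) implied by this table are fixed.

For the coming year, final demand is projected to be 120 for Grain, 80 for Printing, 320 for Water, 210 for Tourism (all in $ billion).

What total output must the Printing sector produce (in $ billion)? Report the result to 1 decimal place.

x_P = 590.3

Technical coefficients a_ij = z_ij / X_j:
  a_GG = 175/1750 = 0.10, a_PG = 87.5/1750 = 0.05, a_WG = 437.5/1750 = 0.25, a_TG = 87.5/1750 = 0.05
  a_GP = 115/1150 = 0.10, a_PP = 345/1150 = 0.30, a_WP = 230/1150 = 0.20, a_TP = 172.5/1150 = 0.15
  a_GW = 350/1750 = 0.20, a_PW = 525/1750 = 0.30, a_WW = 437.5/1750 = 0.25, a_TW = 262.5/1750 = 0.15
  a_GT = 37.5/750 = 0.05, a_PT = 75/750 = 0.10, a_WT = 112.5/750 = 0.15, a_TT = 187.5/750 = 0.25
I − A =
  [   0.90    -0.10    -0.20    -0.05]
  [  -0.05     0.70    -0.30    -0.10]
  [  -0.25    -0.20     0.75    -0.15]
  [  -0.05    -0.15    -0.15     0.75]
Compute the cofactors C_ij = (−1)^(i+j)·(3×3 minor ij) of I−A; the adjugate is their transpose:
adj(I−A) = Cᵀ =
  [ 0.312000   0.095625   0.133500   0.060250]
  [ 0.093000   0.443250   0.224125   0.110125]
  [ 0.142375   0.176125   0.452625   0.123500]
  [ 0.067875   0.130250   0.144250   0.370250]
det(I−A) = Σ_j (I−A)_1j·C_1j = (0.90)(0.312000) + (-0.10)(0.093000) + (-0.20)(0.142375) + (-0.05)(0.067875) = 0.23963125
(I − A)⁻¹ = adj(I−A) / det(I−A) ≈
  [   1.3020     0.3991     0.5571     0.2514]
  [   0.3881     1.8497     0.9353     0.4596]
  [   0.5941     0.7350     1.8888     0.5154]
  [   0.2832     0.5435     0.6020     1.5451]
x = (I − A)⁻¹ d = adj(I−A)·d / det(I−A), with det(I−A) = 0.23963125:
  x_G = (0.312000·120 + 0.095625·80 + 0.133500·320 + 0.060250·210) / 0.23963125 = 100.4625 / 0.23963125 ≈ 419.2
  x_P = (0.093000·120 + 0.443250·80 + 0.224125·320 + 0.110125·210) / 0.23963125 = 141.46625 / 0.23963125 ≈ 590.3
  x_W = (0.142375·120 + 0.176125·80 + 0.452625·320 + 0.123500·210) / 0.23963125 = 201.95 / 0.23963125 ≈ 842.8
  x_T = (0.067875·120 + 0.130250·80 + 0.144250·320 + 0.370250·210) / 0.23963125 = 142.4775 / 0.23963125 ≈ 594.6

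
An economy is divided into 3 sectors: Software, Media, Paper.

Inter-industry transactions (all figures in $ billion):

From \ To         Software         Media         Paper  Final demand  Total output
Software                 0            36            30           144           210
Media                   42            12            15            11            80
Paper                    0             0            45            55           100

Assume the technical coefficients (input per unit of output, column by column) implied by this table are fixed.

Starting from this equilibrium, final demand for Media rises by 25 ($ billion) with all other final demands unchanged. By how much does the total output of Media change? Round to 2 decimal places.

Δx_2 = 32.89

Technical coefficients a_ij = z_ij / X_j:
  a_11 = 0/210 = 0.00, a_21 = 42/210 = 0.20, a_31 = 0/210 = 0.00
  a_12 = 36/80 = 0.45, a_22 = 12/80 = 0.15, a_32 = 0/80 = 0.00
  a_13 = 30/100 = 0.30, a_23 = 15/100 = 0.15, a_33 = 45/100 = 0.45
I − A =
  [   1.00    -0.45    -0.30]
  [  -0.20     0.85    -0.15]
  [   0.00     0.00     0.55]
Cofactors of I−A, C_ij = (−1)^(i+j)·(minor ij) (rows/columns in the sector order above):
  C_11 = (0.85)(0.55) − (-0.15)(0.00) = 0.4675
  C_12 = −[(-0.20)(0.55) − (-0.15)(0.00)] = 0.1100
  C_13 = (-0.20)(0.00) − (0.85)(0.00) = 0.0000
  C_21 = −[(-0.45)(0.55) − (-0.30)(0.00)] = 0.2475
  C_22 = (1.00)(0.55) − (-0.30)(0.00) = 0.5500
  C_23 = −[(1.00)(0.00) − (-0.45)(0.00)] = 0.0000
  C_31 = (-0.45)(-0.15) − (-0.30)(0.85) = 0.3225
  C_32 = −[(1.00)(-0.15) − (-0.30)(-0.20)] = 0.2100
  C_33 = (1.00)(0.85) − (-0.45)(-0.20) = 0.7600
det(I−A) = Σ_j (I−A)_1j·C_1j = (1.00)(0.4675) + (-0.45)(0.1100) + (-0.30)(0.0000) = 0.4180
adj(I−A) = Cᵀ =
  [ 0.4675   0.2475   0.3225]
  [ 0.1100   0.5500   0.2100]
  [ 0.0000   0.0000   0.7600]
(I − A)⁻¹ = adj(I−A) / det(I−A) ≈
  [   1.1184     0.5921     0.7715]
  [   0.2632     1.3158     0.5024]
  [   0.0000     0.0000     1.8182]
Δx = (I − A)⁻¹ Δd with Δd having +25 in the Media component and 0 elsewhere.
So Δx_2 = L_22 · (+25), where L_22 = adj(I−A)_22 / det(I−A) = 0.5500 / 0.4180.
Δx_2 = 0.5500 × (+25) / 0.4180 = 13.75 / 0.4180 ≈ 32.89.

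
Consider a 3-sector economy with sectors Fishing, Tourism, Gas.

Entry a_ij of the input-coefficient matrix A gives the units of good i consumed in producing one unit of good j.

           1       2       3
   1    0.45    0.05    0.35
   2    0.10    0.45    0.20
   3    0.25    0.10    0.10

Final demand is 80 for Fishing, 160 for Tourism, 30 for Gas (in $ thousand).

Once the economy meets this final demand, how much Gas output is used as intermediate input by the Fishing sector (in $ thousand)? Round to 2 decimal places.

z_31 = 70.17

I − A =
  [   0.55    -0.05    -0.35]
  [  -0.10     0.55    -0.20]
  [  -0.25    -0.10     0.90]
Cofactors of I−A, C_ij = (−1)^(i+j)·(minor ij) (rows/columns in the sector order above):
  C_11 = (0.55)(0.90) − (-0.20)(-0.10) = 0.4750
  C_12 = −[(-0.10)(0.90) − (-0.20)(-0.25)] = 0.1400
  C_13 = (-0.10)(-0.10) − (0.55)(-0.25) = 0.1475
  C_21 = −[(-0.05)(0.90) − (-0.35)(-0.10)] = 0.0800
  C_22 = (0.55)(0.90) − (-0.35)(-0.25) = 0.4075
  C_23 = −[(0.55)(-0.10) − (-0.05)(-0.25)] = 0.0675
  C_31 = (-0.05)(-0.20) − (-0.35)(0.55) = 0.2025
  C_32 = −[(0.55)(-0.20) − (-0.35)(-0.10)] = 0.1450
  C_33 = (0.55)(0.55) − (-0.05)(-0.10) = 0.2975
det(I−A) = Σ_j (I−A)_1j·C_1j = (0.55)(0.4750) + (-0.05)(0.1400) + (-0.35)(0.1475) = 0.202625
adj(I−A) = Cᵀ =
  [ 0.4750   0.0800   0.2025]
  [ 0.1400   0.4075   0.1450]
  [ 0.1475   0.0675   0.2975]
(I − A)⁻¹ = adj(I−A) / det(I−A) ≈
  [   2.3442     0.3948     0.9994]
  [   0.6909     2.0111     0.7156]
  [   0.7279     0.3331     1.4682]
First solve x = (I − A)⁻¹ d = adj(I−A)·d / det(I−A); in particular x_1 = (0.4750·80 + 0.0800·160 + 0.2025·30) / 0.202625 = 56.875 / 0.202625 ≈ 280.6909.
Intermediate flow from 3 to 1: z_31 = a_31 · x_1 = 0.25 × 56.875 / 0.202625 = 14.21875 / 0.202625 ≈ 70.17.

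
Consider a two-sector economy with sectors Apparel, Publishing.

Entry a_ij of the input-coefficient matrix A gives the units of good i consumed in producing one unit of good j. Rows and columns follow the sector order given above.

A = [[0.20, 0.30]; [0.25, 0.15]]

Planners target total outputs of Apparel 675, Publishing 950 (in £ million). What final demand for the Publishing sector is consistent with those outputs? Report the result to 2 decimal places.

d_2 = 638.75

I − A =
  [   0.80    -0.30]
  [  -0.25     0.85]
d = (I − A) x:
  d_1 = (+0.80)·675 + (-0.30)·950 = 255.00
  d_2 = (-0.25)·675 + (+0.85)·950 = 638.75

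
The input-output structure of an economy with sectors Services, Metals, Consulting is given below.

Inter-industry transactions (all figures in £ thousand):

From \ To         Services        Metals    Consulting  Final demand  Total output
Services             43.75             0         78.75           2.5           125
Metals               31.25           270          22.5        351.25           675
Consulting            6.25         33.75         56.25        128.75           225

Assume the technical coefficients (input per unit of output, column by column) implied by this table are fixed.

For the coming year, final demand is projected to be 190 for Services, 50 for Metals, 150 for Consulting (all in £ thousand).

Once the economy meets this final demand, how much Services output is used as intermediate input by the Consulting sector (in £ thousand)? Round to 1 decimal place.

Technical coefficients a_ij = z_ij / X_j:
  a_SS = 43.75/125 = 0.35, a_MS = 31.25/125 = 0.25, a_CS = 6.25/125 = 0.05
  a_SM = 0/675 = 0.00, a_MM = 270/675 = 0.40, a_CM = 33.75/675 = 0.05
  a_SC = 78.75/225 = 0.35, a_MC = 22.5/225 = 0.10, a_CC = 56.25/225 = 0.25
I − A =
  [   0.65     0.00    -0.35]
  [  -0.25     0.60    -0.10]
  [  -0.05    -0.05     0.75]
Cofactors of I−A, C_ij = (−1)^(i+j)·(minor ij) (rows/columns in the sector order above):
  C_11 = (0.60)(0.75) − (-0.10)(-0.05) = 0.4450
  C_12 = −[(-0.25)(0.75) − (-0.10)(-0.05)] = 0.1925
  C_13 = (-0.25)(-0.05) − (0.60)(-0.05) = 0.0425
  C_21 = −[(0.00)(0.75) − (-0.35)(-0.05)] = 0.0175
  C_22 = (0.65)(0.75) − (-0.35)(-0.05) = 0.4700
  C_23 = −[(0.65)(-0.05) − (0.00)(-0.05)] = 0.0325
  C_31 = (0.00)(-0.10) − (-0.35)(0.60) = 0.2100
  C_32 = −[(0.65)(-0.10) − (-0.35)(-0.25)] = 0.1525
  C_33 = (0.65)(0.60) − (0.00)(-0.25) = 0.3900
det(I−A) = Σ_j (I−A)_1j·C_1j = (0.65)(0.4450) + (0.00)(0.1925) + (-0.35)(0.0425) = 0.274375
adj(I−A) = Cᵀ =
  [ 0.4450   0.0175   0.2100]
  [ 0.1925   0.4700   0.1525]
  [ 0.0425   0.0325   0.3900]
(I − A)⁻¹ = adj(I−A) / det(I−A) ≈
  [   1.6219     0.0638     0.7654]
  [   0.7016     1.7130     0.5558]
  [   0.1549     0.1185     1.4214]
First solve x = (I − A)⁻¹ d = adj(I−A)·d / det(I−A); in particular x_C = (0.0425·190 + 0.0325·50 + 0.3900·150) / 0.274375 = 68.20 / 0.274375 ≈ 248.565.
Intermediate flow from S to C: z_SC = a_SC · x_C = 0.35 × 68.20 / 0.274375 = 23.87 / 0.274375 ≈ 87.0.

z_SC = 87.0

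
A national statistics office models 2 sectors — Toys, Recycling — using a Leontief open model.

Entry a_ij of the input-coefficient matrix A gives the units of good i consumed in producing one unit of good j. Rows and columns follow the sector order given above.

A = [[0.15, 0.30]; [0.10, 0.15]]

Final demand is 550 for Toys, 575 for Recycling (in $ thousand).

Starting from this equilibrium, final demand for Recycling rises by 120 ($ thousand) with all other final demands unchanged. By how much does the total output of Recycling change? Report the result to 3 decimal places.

I − A =
  [   0.85    -0.30]
  [  -0.10     0.85]
det(I−A) = (0.85)(0.85) − (-0.30)(-0.10) = 0.6925
adj(I−A) = [[0.85, 0.30], [0.10, 0.85]]
(I − A)⁻¹ = adj(I−A) / det(I−A) ≈
  [   1.2274     0.4332]
  [   0.1444     1.2274]
Δx = (I − A)⁻¹ Δd with Δd having +120 in the Recycling component and 0 elsewhere.
So Δx_2 = L_22 · (+120), where L_22 = adj(I−A)_22 / det(I−A) = 0.85 / 0.6925.
Δx_2 = 0.85 × (+120) / 0.6925 = 102.00 / 0.6925 ≈ 147.292.

Δx_2 = 147.292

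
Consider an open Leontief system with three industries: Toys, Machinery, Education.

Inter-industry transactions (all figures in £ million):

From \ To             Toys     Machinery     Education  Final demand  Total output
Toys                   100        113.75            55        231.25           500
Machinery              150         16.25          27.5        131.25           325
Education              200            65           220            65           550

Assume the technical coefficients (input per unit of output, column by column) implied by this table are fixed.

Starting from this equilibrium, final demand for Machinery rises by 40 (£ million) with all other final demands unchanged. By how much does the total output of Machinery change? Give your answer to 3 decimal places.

Δx_M = 52.695

Technical coefficients a_ij = z_ij / X_j:
  a_TT = 100/500 = 0.20, a_MT = 150/500 = 0.30, a_ET = 200/500 = 0.40
  a_TM = 113.75/325 = 0.35, a_MM = 16.25/325 = 0.05, a_EM = 65/325 = 0.20
  a_TE = 55/550 = 0.10, a_ME = 27.5/550 = 0.05, a_EE = 220/550 = 0.40
I − A =
  [   0.80    -0.35    -0.10]
  [  -0.30     0.95    -0.05]
  [  -0.40    -0.20     0.60]
Cofactors of I−A, C_ij = (−1)^(i+j)·(minor ij) (rows/columns in the sector order above):
  C_11 = (0.95)(0.60) − (-0.05)(-0.20) = 0.5600
  C_12 = −[(-0.30)(0.60) − (-0.05)(-0.40)] = 0.2000
  C_13 = (-0.30)(-0.20) − (0.95)(-0.40) = 0.4400
  C_21 = −[(-0.35)(0.60) − (-0.10)(-0.20)] = 0.2300
  C_22 = (0.80)(0.60) − (-0.10)(-0.40) = 0.4400
  C_23 = −[(0.80)(-0.20) − (-0.35)(-0.40)] = 0.3000
  C_31 = (-0.35)(-0.05) − (-0.10)(0.95) = 0.1125
  C_32 = −[(0.80)(-0.05) − (-0.10)(-0.30)] = 0.0700
  C_33 = (0.80)(0.95) − (-0.35)(-0.30) = 0.6550
det(I−A) = Σ_j (I−A)_1j·C_1j = (0.80)(0.5600) + (-0.35)(0.2000) + (-0.10)(0.4400) = 0.3340
adj(I−A) = Cᵀ =
  [ 0.5600   0.2300   0.1125]
  [ 0.2000   0.4400   0.0700]
  [ 0.4400   0.3000   0.6550]
(I − A)⁻¹ = adj(I−A) / det(I−A) ≈
  [   1.6766     0.6886     0.3368]
  [   0.5988     1.3174     0.2096]
  [   1.3174     0.8982     1.9611]
Δx = (I − A)⁻¹ Δd with Δd having +40 in the Machinery component and 0 elsewhere.
So Δx_M = L_MM · (+40), where L_MM = adj(I−A)_MM / det(I−A) = 0.4400 / 0.3340.
Δx_M = 0.4400 × (+40) / 0.3340 = 17.60 / 0.3340 ≈ 52.695.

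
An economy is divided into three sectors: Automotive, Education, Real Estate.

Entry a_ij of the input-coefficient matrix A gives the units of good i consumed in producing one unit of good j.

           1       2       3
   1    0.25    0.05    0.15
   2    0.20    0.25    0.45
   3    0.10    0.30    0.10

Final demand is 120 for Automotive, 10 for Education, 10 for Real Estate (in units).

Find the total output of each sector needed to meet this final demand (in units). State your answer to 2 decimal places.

I − A =
  [   0.75    -0.05    -0.15]
  [  -0.20     0.75    -0.45]
  [  -0.10    -0.30     0.90]
Cofactors of I−A, C_ij = (−1)^(i+j)·(minor ij) (rows/columns in the sector order above):
  C_11 = (0.75)(0.90) − (-0.45)(-0.30) = 0.5400
  C_12 = −[(-0.20)(0.90) − (-0.45)(-0.10)] = 0.2250
  C_13 = (-0.20)(-0.30) − (0.75)(-0.10) = 0.1350
  C_21 = −[(-0.05)(0.90) − (-0.15)(-0.30)] = 0.0900
  C_22 = (0.75)(0.90) − (-0.15)(-0.10) = 0.6600
  C_23 = −[(0.75)(-0.30) − (-0.05)(-0.10)] = 0.2300
  C_31 = (-0.05)(-0.45) − (-0.15)(0.75) = 0.1350
  C_32 = −[(0.75)(-0.45) − (-0.15)(-0.20)] = 0.3675
  C_33 = (0.75)(0.75) − (-0.05)(-0.20) = 0.5525
det(I−A) = Σ_j (I−A)_1j·C_1j = (0.75)(0.5400) + (-0.05)(0.2250) + (-0.15)(0.1350) = 0.3735
adj(I−A) = Cᵀ =
  [ 0.5400   0.0900   0.1350]
  [ 0.2250   0.6600   0.3675]
  [ 0.1350   0.2300   0.5525]
(I − A)⁻¹ = adj(I−A) / det(I−A) ≈
  [   1.4458     0.2410     0.3614]
  [   0.6024     1.7671     0.9839]
  [   0.3614     0.6158     1.4793]
x = (I − A)⁻¹ d = adj(I−A)·d / det(I−A), with det(I−A) = 0.3735:
  x_1 = (0.5400·120 + 0.0900·10 + 0.1350·10) / 0.3735 = 67.05 / 0.3735 ≈ 179.52
  x_2 = (0.2250·120 + 0.6600·10 + 0.3675·10) / 0.3735 = 37.275 / 0.3735 ≈ 99.80
  x_3 = (0.1350·120 + 0.2300·10 + 0.5525·10) / 0.3735 = 24.025 / 0.3735 ≈ 64.32

x_1 = 179.52, x_2 = 99.80, x_3 = 64.32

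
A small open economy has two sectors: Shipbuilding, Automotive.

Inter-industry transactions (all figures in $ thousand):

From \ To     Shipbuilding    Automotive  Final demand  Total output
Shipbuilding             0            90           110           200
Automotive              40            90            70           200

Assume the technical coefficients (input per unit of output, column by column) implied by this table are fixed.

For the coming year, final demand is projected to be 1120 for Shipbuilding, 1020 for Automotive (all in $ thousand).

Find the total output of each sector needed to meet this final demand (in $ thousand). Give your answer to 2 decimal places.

Technical coefficients a_ij = z_ij / X_j:
  a_11 = 0/200 = 0.00, a_21 = 40/200 = 0.20
  a_12 = 90/200 = 0.45, a_22 = 90/200 = 0.45
I − A =
  [   1.00    -0.45]
  [  -0.20     0.55]
det(I−A) = (1.00)(0.55) − (-0.45)(-0.20) = 0.4600
adj(I−A) = [[0.55, 0.45], [0.20, 1.00]]
(I − A)⁻¹ = adj(I−A) / det(I−A) ≈
  [   1.1957     0.9783]
  [   0.4348     2.1739]
x = (I − A)⁻¹ d = adj(I−A)·d / det(I−A), with det(I−A) = 0.4600:
  x_1 = (0.55·1120 + 0.45·1020) / 0.4600 = 1075.00 / 0.4600 ≈ 2336.96
  x_2 = (0.20·1120 + 1.00·1020) / 0.4600 = 1244.00 / 0.4600 ≈ 2704.35

x_1 = 2336.96, x_2 = 2704.35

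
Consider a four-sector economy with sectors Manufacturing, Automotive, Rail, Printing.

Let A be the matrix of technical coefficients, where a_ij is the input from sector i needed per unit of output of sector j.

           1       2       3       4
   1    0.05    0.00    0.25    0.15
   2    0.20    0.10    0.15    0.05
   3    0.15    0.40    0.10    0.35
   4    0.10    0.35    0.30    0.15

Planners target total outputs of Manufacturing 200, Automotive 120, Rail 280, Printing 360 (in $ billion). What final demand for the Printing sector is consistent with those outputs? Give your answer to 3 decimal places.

I − A =
  [   0.95     0.00    -0.25    -0.15]
  [  -0.20     0.90    -0.15    -0.05]
  [  -0.15    -0.40     0.90    -0.35]
  [  -0.10    -0.35    -0.30     0.85]
d = (I − A) x:
  d_1 = (+0.95)·200 + (+0.00)·120 + (-0.25)·280 + (-0.15)·360 = 66.000
  d_2 = (-0.20)·200 + (+0.90)·120 + (-0.15)·280 + (-0.05)·360 = 8.000
  d_3 = (-0.15)·200 + (-0.40)·120 + (+0.90)·280 + (-0.35)·360 = 48.000
  d_4 = (-0.10)·200 + (-0.35)·120 + (-0.30)·280 + (+0.85)·360 = 160.000

d_4 = 160.000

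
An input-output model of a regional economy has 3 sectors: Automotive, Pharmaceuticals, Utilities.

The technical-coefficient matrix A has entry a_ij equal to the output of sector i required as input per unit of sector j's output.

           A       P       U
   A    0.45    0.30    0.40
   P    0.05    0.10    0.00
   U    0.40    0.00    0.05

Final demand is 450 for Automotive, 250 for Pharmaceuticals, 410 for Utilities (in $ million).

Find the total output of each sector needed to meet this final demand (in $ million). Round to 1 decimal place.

x_A = 1934.6, x_P = 385.3, x_U = 1246.2

I − A =
  [   0.55    -0.30    -0.40]
  [  -0.05     0.90     0.00]
  [  -0.40     0.00     0.95]
Cofactors of I−A, C_ij = (−1)^(i+j)·(minor ij) (rows/columns in the sector order above):
  C_11 = (0.90)(0.95) − (0.00)(0.00) = 0.8550
  C_12 = −[(-0.05)(0.95) − (0.00)(-0.40)] = 0.0475
  C_13 = (-0.05)(0.00) − (0.90)(-0.40) = 0.3600
  C_21 = −[(-0.30)(0.95) − (-0.40)(0.00)] = 0.2850
  C_22 = (0.55)(0.95) − (-0.40)(-0.40) = 0.3625
  C_23 = −[(0.55)(0.00) − (-0.30)(-0.40)] = 0.1200
  C_31 = (-0.30)(0.00) − (-0.40)(0.90) = 0.3600
  C_32 = −[(0.55)(0.00) − (-0.40)(-0.05)] = 0.0200
  C_33 = (0.55)(0.90) − (-0.30)(-0.05) = 0.4800
det(I−A) = Σ_j (I−A)_1j·C_1j = (0.55)(0.8550) + (-0.30)(0.0475) + (-0.40)(0.3600) = 0.3120
adj(I−A) = Cᵀ =
  [ 0.8550   0.2850   0.3600]
  [ 0.0475   0.3625   0.0200]
  [ 0.3600   0.1200   0.4800]
(I − A)⁻¹ = adj(I−A) / det(I−A) ≈
  [   2.7404     0.9135     1.1538]
  [   0.1522     1.1619     0.0641]
  [   1.1538     0.3846     1.5385]
x = (I − A)⁻¹ d = adj(I−A)·d / det(I−A), with det(I−A) = 0.3120:
  x_A = (0.8550·450 + 0.2850·250 + 0.3600·410) / 0.3120 = 603.60 / 0.3120 ≈ 1934.6
  x_P = (0.0475·450 + 0.3625·250 + 0.0200·410) / 0.3120 = 120.20 / 0.3120 ≈ 385.3
  x_U = (0.3600·450 + 0.1200·250 + 0.4800·410) / 0.3120 = 388.80 / 0.3120 ≈ 1246.2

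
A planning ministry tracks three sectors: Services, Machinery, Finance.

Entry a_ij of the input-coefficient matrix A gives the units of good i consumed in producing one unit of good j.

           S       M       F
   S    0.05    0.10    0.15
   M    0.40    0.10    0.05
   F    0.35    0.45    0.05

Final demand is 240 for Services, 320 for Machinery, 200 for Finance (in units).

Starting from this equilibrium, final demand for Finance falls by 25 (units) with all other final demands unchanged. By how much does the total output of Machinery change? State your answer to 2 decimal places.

I − A =
  [   0.95    -0.10    -0.15]
  [  -0.40     0.90    -0.05]
  [  -0.35    -0.45     0.95]
Cofactors of I−A, C_ij = (−1)^(i+j)·(minor ij) (rows/columns in the sector order above):
  C_11 = (0.90)(0.95) − (-0.05)(-0.45) = 0.8325
  C_12 = −[(-0.40)(0.95) − (-0.05)(-0.35)] = 0.3975
  C_13 = (-0.40)(-0.45) − (0.90)(-0.35) = 0.4950
  C_21 = −[(-0.10)(0.95) − (-0.15)(-0.45)] = 0.1625
  C_22 = (0.95)(0.95) − (-0.15)(-0.35) = 0.8500
  C_23 = −[(0.95)(-0.45) − (-0.10)(-0.35)] = 0.4625
  C_31 = (-0.10)(-0.05) − (-0.15)(0.90) = 0.1400
  C_32 = −[(0.95)(-0.05) − (-0.15)(-0.40)] = 0.1075
  C_33 = (0.95)(0.90) − (-0.10)(-0.40) = 0.8150
det(I−A) = Σ_j (I−A)_1j·C_1j = (0.95)(0.8325) + (-0.10)(0.3975) + (-0.15)(0.4950) = 0.676875
adj(I−A) = Cᵀ =
  [ 0.8325   0.1625   0.1400]
  [ 0.3975   0.8500   0.1075]
  [ 0.4950   0.4625   0.8150]
(I − A)⁻¹ = adj(I−A) / det(I−A) ≈
  [   1.2299     0.2401     0.2068]
  [   0.5873     1.2558     0.1588]
  [   0.7313     0.6833     1.2041]
Δx = (I − A)⁻¹ Δd with Δd having -25 in the Finance component and 0 elsewhere.
So Δx_M = L_MF · (-25), where L_MF = adj(I−A)_MF / det(I−A) = 0.1075 / 0.676875.
Δx_M = 0.1075 × (-25) / 0.676875 = -2.6875 / 0.676875 ≈ -3.97.

Δx_M = -3.97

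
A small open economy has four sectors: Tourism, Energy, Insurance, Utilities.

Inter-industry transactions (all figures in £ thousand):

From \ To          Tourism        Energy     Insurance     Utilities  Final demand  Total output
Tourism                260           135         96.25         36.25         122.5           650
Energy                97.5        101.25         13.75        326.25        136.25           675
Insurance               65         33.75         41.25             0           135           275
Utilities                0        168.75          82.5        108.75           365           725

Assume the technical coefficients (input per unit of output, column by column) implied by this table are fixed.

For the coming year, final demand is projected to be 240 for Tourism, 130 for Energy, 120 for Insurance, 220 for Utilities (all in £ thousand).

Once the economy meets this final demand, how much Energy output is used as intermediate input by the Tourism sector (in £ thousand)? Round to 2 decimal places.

Technical coefficients a_ij = z_ij / X_j:
  a_11 = 260/650 = 0.40, a_21 = 97.5/650 = 0.15, a_31 = 65/650 = 0.10, a_41 = 0/650 = 0.00
  a_12 = 135/675 = 0.20, a_22 = 101.25/675 = 0.15, a_32 = 33.75/675 = 0.05, a_42 = 168.75/675 = 0.25
  a_13 = 96.25/275 = 0.35, a_23 = 13.75/275 = 0.05, a_33 = 41.25/275 = 0.15, a_43 = 82.5/275 = 0.30
  a_14 = 36.25/725 = 0.05, a_24 = 326.25/725 = 0.45, a_34 = 0/725 = 0.00, a_44 = 108.75/725 = 0.15
I − A =
  [   0.60    -0.20    -0.35    -0.05]
  [  -0.15     0.85    -0.05    -0.45]
  [  -0.10    -0.05     0.85     0.00]
  [   0.00    -0.25    -0.30     0.85]
Compute the cofactors C_ij = (−1)^(i+j)·(3×3 minor ij) of I−A; the adjugate is their transpose:
adj(I−A) = Cᵀ =
  [ 0.509625   0.170750   0.262375   0.120375]
  [ 0.126125   0.402250   0.153375   0.220375]
  [ 0.067375   0.043750   0.338625   0.027125]
  [ 0.060875   0.133750   0.164625   0.373125]
det(I−A) = Σ_j (I−A)_1j·C_1j = (0.60)(0.509625) + (-0.20)(0.126125) + (-0.35)(0.067375) + (-0.05)(0.060875) = 0.253925
(I − A)⁻¹ = adj(I−A) / det(I−A) ≈
  [   2.0070     0.6724     1.0333     0.4741]
  [   0.4967     1.5841     0.6040     0.8679]
  [   0.2653     0.1723     1.3336     0.1068]
  [   0.2397     0.5267     0.6483     1.4694]
First solve x = (I − A)⁻¹ d = adj(I−A)·d / det(I−A); in particular x_1 = (0.509625·240 + 0.170750·130 + 0.262375·120 + 0.120375·220) / 0.253925 = 202.475 / 0.253925 ≈ 797.3811.
Intermediate flow from 2 to 1: z_21 = a_21 · x_1 = 0.15 × 202.475 / 0.253925 = 30.37125 / 0.253925 ≈ 119.61.

z_21 = 119.61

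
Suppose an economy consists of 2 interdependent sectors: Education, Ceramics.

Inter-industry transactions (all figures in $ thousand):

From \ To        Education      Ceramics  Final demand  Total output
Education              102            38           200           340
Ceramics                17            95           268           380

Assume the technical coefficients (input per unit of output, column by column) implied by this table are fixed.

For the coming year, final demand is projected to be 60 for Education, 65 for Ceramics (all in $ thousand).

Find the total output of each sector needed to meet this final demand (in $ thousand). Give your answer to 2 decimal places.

Technical coefficients a_ij = z_ij / X_j:
  a_11 = 102/340 = 0.30, a_21 = 17/340 = 0.05
  a_12 = 38/380 = 0.10, a_22 = 95/380 = 0.25
I − A =
  [   0.70    -0.10]
  [  -0.05     0.75]
det(I−A) = (0.70)(0.75) − (-0.10)(-0.05) = 0.5200
adj(I−A) = [[0.75, 0.10], [0.05, 0.70]]
(I − A)⁻¹ = adj(I−A) / det(I−A) ≈
  [   1.4423     0.1923]
  [   0.0962     1.3462]
x = (I − A)⁻¹ d = adj(I−A)·d / det(I−A), with det(I−A) = 0.5200:
  x_1 = (0.75·60 + 0.10·65) / 0.5200 = 51.50 / 0.5200 ≈ 99.04
  x_2 = (0.05·60 + 0.70·65) / 0.5200 = 48.50 / 0.5200 ≈ 93.27

x_1 = 99.04, x_2 = 93.27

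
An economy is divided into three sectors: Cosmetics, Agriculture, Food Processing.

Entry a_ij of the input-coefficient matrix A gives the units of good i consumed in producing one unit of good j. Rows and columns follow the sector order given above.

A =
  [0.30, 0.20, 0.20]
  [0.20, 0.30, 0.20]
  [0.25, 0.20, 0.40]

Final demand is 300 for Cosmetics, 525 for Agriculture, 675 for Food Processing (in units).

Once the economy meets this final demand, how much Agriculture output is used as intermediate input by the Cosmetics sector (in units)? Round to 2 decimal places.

I − A =
  [   0.70    -0.20    -0.20]
  [  -0.20     0.70    -0.20]
  [  -0.25    -0.20     0.60]
Cofactors of I−A, C_ij = (−1)^(i+j)·(minor ij) (rows/columns in the sector order above):
  C_11 = (0.70)(0.60) − (-0.20)(-0.20) = 0.3800
  C_12 = −[(-0.20)(0.60) − (-0.20)(-0.25)] = 0.1700
  C_13 = (-0.20)(-0.20) − (0.70)(-0.25) = 0.2150
  C_21 = −[(-0.20)(0.60) − (-0.20)(-0.20)] = 0.1600
  C_22 = (0.70)(0.60) − (-0.20)(-0.25) = 0.3700
  C_23 = −[(0.70)(-0.20) − (-0.20)(-0.25)] = 0.1900
  C_31 = (-0.20)(-0.20) − (-0.20)(0.70) = 0.1800
  C_32 = −[(0.70)(-0.20) − (-0.20)(-0.20)] = 0.1800
  C_33 = (0.70)(0.70) − (-0.20)(-0.20) = 0.4500
det(I−A) = Σ_j (I−A)_1j·C_1j = (0.70)(0.3800) + (-0.20)(0.1700) + (-0.20)(0.2150) = 0.1890
adj(I−A) = Cᵀ =
  [ 0.3800   0.1600   0.1800]
  [ 0.1700   0.3700   0.1800]
  [ 0.2150   0.1900   0.4500]
(I − A)⁻¹ = adj(I−A) / det(I−A) ≈
  [   2.0106     0.8466     0.9524]
  [   0.8995     1.9577     0.9524]
  [   1.1376     1.0053     2.3810]
First solve x = (I − A)⁻¹ d = adj(I−A)·d / det(I−A); in particular x_C = (0.3800·300 + 0.1600·525 + 0.1800·675) / 0.1890 = 319.50 / 0.1890 ≈ 1690.4762.
Intermediate flow from A to C: z_AC = a_AC · x_C = 0.20 × 319.50 / 0.1890 = 63.90 / 0.1890 ≈ 338.10.

z_AC = 338.10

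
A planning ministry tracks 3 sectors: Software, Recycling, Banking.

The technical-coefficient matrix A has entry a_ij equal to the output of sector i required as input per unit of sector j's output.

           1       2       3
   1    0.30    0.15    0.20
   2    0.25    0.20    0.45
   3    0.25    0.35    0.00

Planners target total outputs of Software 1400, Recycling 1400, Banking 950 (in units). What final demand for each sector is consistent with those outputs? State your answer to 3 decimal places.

d_1 = 580.000, d_2 = 342.500, d_3 = 110.000

I − A =
  [   0.70    -0.15    -0.20]
  [  -0.25     0.80    -0.45]
  [  -0.25    -0.35     1.00]
d = (I − A) x:
  d_1 = (+0.70)·1400 + (-0.15)·1400 + (-0.20)·950 = 580.000
  d_2 = (-0.25)·1400 + (+0.80)·1400 + (-0.45)·950 = 342.500
  d_3 = (-0.25)·1400 + (-0.35)·1400 + (+1.00)·950 = 110.000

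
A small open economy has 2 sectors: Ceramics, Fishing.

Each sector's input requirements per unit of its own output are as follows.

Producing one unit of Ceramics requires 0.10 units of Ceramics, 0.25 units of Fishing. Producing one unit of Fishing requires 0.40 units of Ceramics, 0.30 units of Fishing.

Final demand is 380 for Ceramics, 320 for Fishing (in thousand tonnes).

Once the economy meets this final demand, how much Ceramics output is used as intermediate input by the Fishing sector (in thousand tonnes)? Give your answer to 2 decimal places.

z_12 = 289.06

I − A =
  [   0.90    -0.40]
  [  -0.25     0.70]
det(I−A) = (0.90)(0.70) − (-0.40)(-0.25) = 0.5300
adj(I−A) = [[0.70, 0.40], [0.25, 0.90]]
(I − A)⁻¹ = adj(I−A) / det(I−A) ≈
  [   1.3208     0.7547]
  [   0.4717     1.6981]
First solve x = (I − A)⁻¹ d = adj(I−A)·d / det(I−A); in particular x_2 = (0.25·380 + 0.90·320) / 0.5300 = 383.00 / 0.5300 ≈ 722.6415.
Intermediate flow from 1 to 2: z_12 = a_12 · x_2 = 0.40 × 383.00 / 0.5300 = 153.20 / 0.5300 ≈ 289.06.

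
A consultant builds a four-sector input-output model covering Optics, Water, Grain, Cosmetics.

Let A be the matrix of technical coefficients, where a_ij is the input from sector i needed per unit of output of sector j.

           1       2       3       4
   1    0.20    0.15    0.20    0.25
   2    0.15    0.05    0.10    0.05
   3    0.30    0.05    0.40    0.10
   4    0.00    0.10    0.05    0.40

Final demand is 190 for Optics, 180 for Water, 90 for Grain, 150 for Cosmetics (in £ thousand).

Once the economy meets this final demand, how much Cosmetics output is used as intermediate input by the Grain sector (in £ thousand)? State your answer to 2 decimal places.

z_43 = 25.32

I − A =
  [   0.80    -0.15    -0.20    -0.25]
  [  -0.15     0.95    -0.10    -0.05]
  [  -0.30    -0.05     0.60    -0.10]
  [   0.00    -0.10    -0.05     0.60]
Compute the cofactors C_ij = (−1)^(i+j)·(3×3 minor ij) of I−A; the adjugate is their transpose:
adj(I−A) = Cᵀ =
  [ 0.330125   0.076875   0.136750   0.166750]
  [ 0.072000   0.244250   0.069875   0.062000]
  [ 0.175500   0.066500   0.434750   0.151125]
  [ 0.026625   0.046250   0.047875   0.375500]
det(I−A) = Σ_j (I−A)_1j·C_1j = (0.80)(0.330125) + (-0.15)(0.072000) + (-0.20)(0.175500) + (-0.25)(0.026625) = 0.21154375
(I − A)⁻¹ = adj(I−A) / det(I−A) ≈
  [   1.5606     0.3634     0.6464     0.7883]
  [   0.3404     1.1546     0.3303     0.2931]
  [   0.8296     0.3144     2.0551     0.7144]
  [   0.1259     0.2186     0.2263     1.7750]
First solve x = (I − A)⁻¹ d = adj(I−A)·d / det(I−A); in particular x_3 = (0.175500·190 + 0.066500·180 + 0.434750·90 + 0.151125·150) / 0.21154375 = 107.11125 / 0.21154375 ≈ 506.3314.
Intermediate flow from 4 to 3: z_43 = a_43 · x_3 = 0.05 × 107.11125 / 0.21154375 = 5.3555625 / 0.21154375 ≈ 25.32.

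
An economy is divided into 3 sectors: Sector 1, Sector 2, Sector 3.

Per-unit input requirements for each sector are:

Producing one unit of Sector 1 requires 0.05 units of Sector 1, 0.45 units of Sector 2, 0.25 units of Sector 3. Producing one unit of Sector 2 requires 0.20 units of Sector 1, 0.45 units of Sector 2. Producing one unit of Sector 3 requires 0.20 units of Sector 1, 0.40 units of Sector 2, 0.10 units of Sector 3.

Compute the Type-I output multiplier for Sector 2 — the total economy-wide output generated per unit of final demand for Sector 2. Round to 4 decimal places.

m_2 = 3.0285

I − A =
  [   0.95    -0.20    -0.20]
  [  -0.45     0.55    -0.40]
  [  -0.25     0.00     0.90]
Cofactors of I−A, C_ij = (−1)^(i+j)·(minor ij) (rows/columns in the sector order above):
  C_11 = (0.55)(0.90) − (-0.40)(0.00) = 0.4950
  C_12 = −[(-0.45)(0.90) − (-0.40)(-0.25)] = 0.5050
  C_13 = (-0.45)(0.00) − (0.55)(-0.25) = 0.1375
  C_21 = −[(-0.20)(0.90) − (-0.20)(0.00)] = 0.1800
  C_22 = (0.95)(0.90) − (-0.20)(-0.25) = 0.8050
  C_23 = −[(0.95)(0.00) − (-0.20)(-0.25)] = 0.0500
  C_31 = (-0.20)(-0.40) − (-0.20)(0.55) = 0.1900
  C_32 = −[(0.95)(-0.40) − (-0.20)(-0.45)] = 0.4700
  C_33 = (0.95)(0.55) − (-0.20)(-0.45) = 0.4325
det(I−A) = Σ_j (I−A)_1j·C_1j = (0.95)(0.4950) + (-0.20)(0.5050) + (-0.20)(0.1375) = 0.34175
adj(I−A) = Cᵀ =
  [ 0.4950   0.1800   0.1900]
  [ 0.5050   0.8050   0.4700]
  [ 0.1375   0.0500   0.4325]
(I − A)⁻¹ = adj(I−A) / det(I−A) ≈
  [   1.44843     0.52670     0.55596]
  [   1.47769     2.35552     1.37527]
  [   0.40234     0.14631     1.26554]
The output multiplier for sector j is the column-j sum of the Leontief inverse (I − A)⁻¹ = adj(I−A) / det(I−A).
Column 2 of adj(I−A): (0.1800, 0.8050, 0.0500); det(I−A) = 0.34175.
m_2 = (0.1800 + 0.8050 + 0.0500) / 0.34175 = 1.035 / 0.34175 ≈ 3.0285.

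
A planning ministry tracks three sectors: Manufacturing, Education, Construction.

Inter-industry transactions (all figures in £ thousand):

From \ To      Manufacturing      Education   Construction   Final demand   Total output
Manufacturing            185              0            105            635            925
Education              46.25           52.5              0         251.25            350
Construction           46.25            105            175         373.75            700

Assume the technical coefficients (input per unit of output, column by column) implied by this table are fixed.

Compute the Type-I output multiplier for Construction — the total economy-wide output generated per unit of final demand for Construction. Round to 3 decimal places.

Technical coefficients a_ij = z_ij / X_j:
  a_11 = 185/925 = 0.20, a_21 = 46.25/925 = 0.05, a_31 = 46.25/925 = 0.05
  a_12 = 0/350 = 0.00, a_22 = 52.5/350 = 0.15, a_32 = 105/350 = 0.30
  a_13 = 105/700 = 0.15, a_23 = 0/700 = 0.00, a_33 = 175/700 = 0.25
I − A =
  [   0.80     0.00    -0.15]
  [  -0.05     0.85     0.00]
  [  -0.05    -0.30     0.75]
Cofactors of I−A, C_ij = (−1)^(i+j)·(minor ij) (rows/columns in the sector order above):
  C_11 = (0.85)(0.75) − (0.00)(-0.30) = 0.6375
  C_12 = −[(-0.05)(0.75) − (0.00)(-0.05)] = 0.0375
  C_13 = (-0.05)(-0.30) − (0.85)(-0.05) = 0.0575
  C_21 = −[(0.00)(0.75) − (-0.15)(-0.30)] = 0.0450
  C_22 = (0.80)(0.75) − (-0.15)(-0.05) = 0.5925
  C_23 = −[(0.80)(-0.30) − (0.00)(-0.05)] = 0.2400
  C_31 = (0.00)(0.00) − (-0.15)(0.85) = 0.1275
  C_32 = −[(0.80)(0.00) − (-0.15)(-0.05)] = 0.0075
  C_33 = (0.80)(0.85) − (0.00)(-0.05) = 0.6800
det(I−A) = Σ_j (I−A)_1j·C_1j = (0.80)(0.6375) + (0.00)(0.0375) + (-0.15)(0.0575) = 0.501375
adj(I−A) = Cᵀ =
  [ 0.6375   0.0450   0.1275]
  [ 0.0375   0.5925   0.0075]
  [ 0.0575   0.2400   0.6800]
(I − A)⁻¹ = adj(I−A) / det(I−A) ≈
  [   1.2715     0.0898     0.2543]
  [   0.0748     1.1818     0.0150]
  [   0.1147     0.4787     1.3563]
The output multiplier for sector j is the column-j sum of the Leontief inverse (I − A)⁻¹ = adj(I−A) / det(I−A).
Column 3 of adj(I−A): (0.1275, 0.0075, 0.6800); det(I−A) = 0.501375.
m_3 = (0.1275 + 0.0075 + 0.6800) / 0.501375 = 0.815 / 0.501375 ≈ 1.626.

m_3 = 1.626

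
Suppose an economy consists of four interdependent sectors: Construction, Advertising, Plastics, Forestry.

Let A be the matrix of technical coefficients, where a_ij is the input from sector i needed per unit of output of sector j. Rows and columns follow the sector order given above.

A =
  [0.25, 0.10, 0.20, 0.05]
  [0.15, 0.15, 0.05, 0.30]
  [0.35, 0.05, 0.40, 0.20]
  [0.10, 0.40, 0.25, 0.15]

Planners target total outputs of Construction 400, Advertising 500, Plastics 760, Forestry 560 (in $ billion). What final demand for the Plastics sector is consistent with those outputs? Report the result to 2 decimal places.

I − A =
  [   0.75    -0.10    -0.20    -0.05]
  [  -0.15     0.85    -0.05    -0.30]
  [  -0.35    -0.05     0.60    -0.20]
  [  -0.10    -0.40    -0.25     0.85]
d = (I − A) x:
  d_C = (+0.75)·400 + (-0.10)·500 + (-0.20)·760 + (-0.05)·560 = 70.00
  d_A = (-0.15)·400 + (+0.85)·500 + (-0.05)·760 + (-0.30)·560 = 159.00
  d_P = (-0.35)·400 + (-0.05)·500 + (+0.60)·760 + (-0.20)·560 = 179.00
  d_F = (-0.10)·400 + (-0.40)·500 + (-0.25)·760 + (+0.85)·560 = 46.00

d_P = 179.00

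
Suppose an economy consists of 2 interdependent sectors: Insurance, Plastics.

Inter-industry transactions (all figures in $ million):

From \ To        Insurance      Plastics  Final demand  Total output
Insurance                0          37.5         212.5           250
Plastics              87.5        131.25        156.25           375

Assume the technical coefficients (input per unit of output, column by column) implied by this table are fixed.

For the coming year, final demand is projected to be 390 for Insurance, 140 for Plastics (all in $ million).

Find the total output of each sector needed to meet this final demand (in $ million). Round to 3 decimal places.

Technical coefficients a_ij = z_ij / X_j:
  a_11 = 0/250 = 0.00, a_21 = 87.5/250 = 0.35
  a_12 = 37.5/375 = 0.10, a_22 = 131.25/375 = 0.35
I − A =
  [   1.00    -0.10]
  [  -0.35     0.65]
det(I−A) = (1.00)(0.65) − (-0.10)(-0.35) = 0.6150
adj(I−A) = [[0.65, 0.10], [0.35, 1.00]]
(I − A)⁻¹ = adj(I−A) / det(I−A) ≈
  [   1.0569     0.1626]
  [   0.5691     1.6260]
x = (I − A)⁻¹ d = adj(I−A)·d / det(I−A), with det(I−A) = 0.6150:
  x_1 = (0.65·390 + 0.10·140) / 0.6150 = 267.50 / 0.6150 ≈ 434.959
  x_2 = (0.35·390 + 1.00·140) / 0.6150 = 276.50 / 0.6150 ≈ 449.593

x_1 = 434.959, x_2 = 449.593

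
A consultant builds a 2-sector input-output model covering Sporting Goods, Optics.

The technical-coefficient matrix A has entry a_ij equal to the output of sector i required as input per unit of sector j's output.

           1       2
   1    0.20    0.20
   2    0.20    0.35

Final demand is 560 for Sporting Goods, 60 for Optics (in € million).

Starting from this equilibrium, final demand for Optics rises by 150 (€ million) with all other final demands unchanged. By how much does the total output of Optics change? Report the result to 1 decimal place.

Δx_2 = 250.0

I − A =
  [   0.80    -0.20]
  [  -0.20     0.65]
det(I−A) = (0.80)(0.65) − (-0.20)(-0.20) = 0.4800
adj(I−A) = [[0.65, 0.20], [0.20, 0.80]]
(I − A)⁻¹ = adj(I−A) / det(I−A) ≈
  [   1.3542     0.4167]
  [   0.4167     1.6667]
Δx = (I − A)⁻¹ Δd with Δd having +150 in the Optics component and 0 elsewhere.
So Δx_2 = L_22 · (+150), where L_22 = adj(I−A)_22 / det(I−A) = 0.80 / 0.4800.
Δx_2 = 0.80 × (+150) / 0.4800 = 120.00 / 0.4800 = 250.0.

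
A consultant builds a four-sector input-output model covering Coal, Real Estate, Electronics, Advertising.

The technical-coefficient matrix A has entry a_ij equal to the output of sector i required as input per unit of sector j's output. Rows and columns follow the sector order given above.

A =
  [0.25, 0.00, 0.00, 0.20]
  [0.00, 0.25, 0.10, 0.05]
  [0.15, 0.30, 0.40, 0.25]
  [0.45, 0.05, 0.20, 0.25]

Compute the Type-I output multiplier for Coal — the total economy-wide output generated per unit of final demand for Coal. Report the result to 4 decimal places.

m_C = 4.3171

I − A =
  [   0.75     0.00     0.00    -0.20]
  [   0.00     0.75    -0.10    -0.05]
  [  -0.15    -0.30     0.60    -0.25]
  [  -0.45    -0.05    -0.20     0.75]
Compute the cofactors C_ij = (−1)^(i+j)·(3×3 minor ij) of I−A; the adjugate is their transpose:
adj(I−A) = Cᵀ =
  [ 0.271750   0.018000   0.031000   0.084000]
  [ 0.037500   0.240000   0.054750   0.044250]
  [ 0.175125   0.152625   0.352500   0.174375]
  [ 0.212250   0.067500   0.116250   0.315000]
det(I−A) = Σ_j (I−A)_1j·C_1j = (0.75)(0.271750) + (0.00)(0.037500) + (0.00)(0.175125) + (-0.20)(0.212250) = 0.1613625
(I − A)⁻¹ = adj(I−A) / det(I−A) ≈
  [   1.68410     0.11155     0.19211     0.52057]
  [   0.23240     1.48733     0.33930     0.27423]
  [   1.08529     0.94585     2.18452     1.08064]
  [   1.31536     0.41831     0.72043     1.95213]
The output multiplier for sector j is the column-j sum of the Leontief inverse (I − A)⁻¹ = adj(I−A) / det(I−A).
Column C of adj(I−A): (0.271750, 0.037500, 0.175125, 0.212250); det(I−A) = 0.1613625.
m_C = (0.271750 + 0.037500 + 0.175125 + 0.212250) / 0.1613625 = 0.696625 / 0.1613625 ≈ 4.3171.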